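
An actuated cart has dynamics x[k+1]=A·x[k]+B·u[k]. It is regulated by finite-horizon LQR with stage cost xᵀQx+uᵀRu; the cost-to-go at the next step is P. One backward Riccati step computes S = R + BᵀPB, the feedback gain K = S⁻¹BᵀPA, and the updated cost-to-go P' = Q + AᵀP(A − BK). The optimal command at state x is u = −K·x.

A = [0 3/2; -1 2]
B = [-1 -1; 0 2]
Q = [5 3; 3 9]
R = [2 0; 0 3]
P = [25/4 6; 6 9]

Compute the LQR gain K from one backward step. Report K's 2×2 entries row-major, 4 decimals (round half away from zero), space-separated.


BᵀP = [-6.2500 -6.0000; 5.7500 12.0000]
S = R + BᵀPB = [2 0; 0 3] + [6.2500 -5.7500; -5.7500 18.2500] = [8.2500 -5.7500; -5.7500 21.2500]
BᵀPA = [6.0000 -21.3750; -12.0000 32.6250]
K = S⁻¹·BᵀPA = [0.4112 -1.8743; -0.4534 1.0281]
A−BK = [-0.0422 0.6538; -0.0931 -0.0562]
AᵀP(A−BK) = [1.0914 -3.4165; -3.4165 12.4561]
P' = Q + AᵀP(A−BK) = [6.0914 -0.4165; -0.4165 21.4561]
tr(P') = 27.5475

0.4112 -1.8743 -0.4534 1.0281


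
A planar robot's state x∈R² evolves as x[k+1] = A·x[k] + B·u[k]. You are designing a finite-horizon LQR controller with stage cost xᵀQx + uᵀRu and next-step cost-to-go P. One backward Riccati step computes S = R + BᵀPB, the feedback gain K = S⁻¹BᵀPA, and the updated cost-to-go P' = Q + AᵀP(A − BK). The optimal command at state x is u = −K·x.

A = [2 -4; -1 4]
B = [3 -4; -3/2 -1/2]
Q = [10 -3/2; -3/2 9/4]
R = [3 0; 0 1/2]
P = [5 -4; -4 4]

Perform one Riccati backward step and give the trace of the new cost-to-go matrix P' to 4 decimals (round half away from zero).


BᵀP = [21.0000 -18.0000; -18.0000 14.0000]
S = R + BᵀPB = [3 0; 0 1/2] + [90.0000 -75.0000; -75.0000 65.0000] = [93.0000 -75.0000; -75.0000 65.5000]
BᵀPA = [60.0000 -156.0000; -50.0000 128.0000]
K = S⁻¹·BᵀPA = [0.3859 -1.3248; -0.3215 0.4373]
A−BK = [-0.4437 1.7235; -0.5820 2.2315]
AᵀP(A−BK) = [0.7717 -2.6495; -2.6495 9.3633]
P' = Q + AᵀP(A−BK) = [10.7717 -4.1495; -4.1495 11.6133]
tr(P') = 22.3850

22.3850


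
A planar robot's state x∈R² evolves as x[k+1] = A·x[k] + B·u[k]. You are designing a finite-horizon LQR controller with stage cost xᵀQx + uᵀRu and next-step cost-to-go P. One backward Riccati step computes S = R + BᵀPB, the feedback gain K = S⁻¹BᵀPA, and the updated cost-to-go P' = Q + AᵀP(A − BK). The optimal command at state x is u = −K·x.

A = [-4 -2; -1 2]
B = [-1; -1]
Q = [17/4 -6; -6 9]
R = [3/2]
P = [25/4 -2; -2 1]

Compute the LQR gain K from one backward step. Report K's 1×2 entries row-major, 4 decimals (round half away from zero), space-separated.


3.3684 2.2105

BᵀP = [-4.2500 1.0000]
S = R + BᵀPB = [3/2] + [3.2500] = [4.7500]
BᵀPA = [16.0000 10.5000]
K = S⁻¹·BᵀPA = [3.3684 2.2105]
A−BK = [-0.6316 0.2105; 2.3684 4.2105]
AᵀP(A−BK) = [31.1053 24.6316; 24.6316 21.7895]
P' = Q + AᵀP(A−BK) = [35.3553 18.6316; 18.6316 30.7895]
tr(P') = 66.1447


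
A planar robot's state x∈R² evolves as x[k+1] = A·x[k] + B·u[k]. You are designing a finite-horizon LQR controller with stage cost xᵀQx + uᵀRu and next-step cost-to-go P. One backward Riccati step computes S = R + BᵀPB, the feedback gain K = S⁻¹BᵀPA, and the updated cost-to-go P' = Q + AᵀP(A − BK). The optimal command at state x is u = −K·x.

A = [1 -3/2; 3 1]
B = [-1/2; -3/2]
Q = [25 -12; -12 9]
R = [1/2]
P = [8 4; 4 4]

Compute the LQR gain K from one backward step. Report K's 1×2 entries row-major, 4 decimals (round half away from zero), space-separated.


BᵀP = [-10.0000 -8.0000]
S = R + BᵀPB = [1/2] + [17.0000] = [17.5000]
BᵀPA = [-34.0000 7.0000]
K = S⁻¹·BᵀPA = [-1.9429 0.4000]
A−BK = [0.0286 -1.3000; 0.0857 1.6000]
AᵀP(A−BK) = [1.9429 -0.4000; -0.4000 7.2000]
P' = Q + AᵀP(A−BK) = [26.9429 -12.4000; -12.4000 16.2000]
tr(P') = 43.1429

-1.9429 0.4000


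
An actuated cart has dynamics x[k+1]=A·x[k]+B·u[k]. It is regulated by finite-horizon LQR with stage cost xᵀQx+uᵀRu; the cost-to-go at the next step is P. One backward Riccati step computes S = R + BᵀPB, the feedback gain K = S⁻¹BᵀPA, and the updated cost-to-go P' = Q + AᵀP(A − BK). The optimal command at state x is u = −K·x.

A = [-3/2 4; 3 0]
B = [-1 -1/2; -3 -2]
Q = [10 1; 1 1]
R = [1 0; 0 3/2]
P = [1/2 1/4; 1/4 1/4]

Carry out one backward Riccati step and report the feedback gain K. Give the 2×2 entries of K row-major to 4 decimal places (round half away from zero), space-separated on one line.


-0.1626 -0.8144 -0.1034 -0.2759

BᵀP = [-1.2500 -1.0000; -0.7500 -0.6250]
S = R + BᵀPB = [1 0; 0 3/2] + [4.2500 2.6250; 2.6250 1.6250] = [5.2500 2.6250; 2.6250 3.1250]
BᵀPA = [-1.1250 -5.0000; -0.7500 -3.0000]
K = S⁻¹·BᵀPA = [-0.1626 -0.8144; -0.1034 -0.2759]
A−BK = [-1.7143 3.0476; 2.3054 -2.9951]
AᵀP(A−BK) = [0.8645 -1.1232; -1.1232 3.1002]
P' = Q + AᵀP(A−BK) = [10.8645 -0.1232; -0.1232 4.1002]
tr(P') = 14.9647


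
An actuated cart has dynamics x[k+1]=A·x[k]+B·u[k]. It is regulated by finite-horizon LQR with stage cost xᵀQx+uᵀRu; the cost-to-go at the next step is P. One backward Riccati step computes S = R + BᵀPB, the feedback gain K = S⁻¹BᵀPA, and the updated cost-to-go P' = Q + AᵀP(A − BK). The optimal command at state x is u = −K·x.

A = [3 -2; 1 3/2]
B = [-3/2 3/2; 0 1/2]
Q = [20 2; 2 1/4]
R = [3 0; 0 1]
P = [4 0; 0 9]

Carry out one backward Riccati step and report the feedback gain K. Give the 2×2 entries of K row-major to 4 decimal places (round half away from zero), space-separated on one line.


BᵀP = [-6.0000 0.0000; 6.0000 4.5000]
S = R + BᵀPB = [3 0; 0 1] + [9.0000 -9.0000; -9.0000 11.2500] = [12.0000 -9.0000; -9.0000 12.2500]
BᵀPA = [-18.0000 12.0000; 22.5000 -5.2500]
K = S⁻¹·BᵀPA = [-0.2727 1.5114; 1.6364 0.6818]
A−BK = [0.1364 -0.7557; 0.1818 1.1591]
AᵀP(A−BK) = [3.2727 1.3636; 1.3636 21.6932]
P' = Q + AᵀP(A−BK) = [23.2727 3.3636; 3.3636 21.9432]
tr(P') = 45.2159

-0.2727 1.5114 1.6364 0.6818


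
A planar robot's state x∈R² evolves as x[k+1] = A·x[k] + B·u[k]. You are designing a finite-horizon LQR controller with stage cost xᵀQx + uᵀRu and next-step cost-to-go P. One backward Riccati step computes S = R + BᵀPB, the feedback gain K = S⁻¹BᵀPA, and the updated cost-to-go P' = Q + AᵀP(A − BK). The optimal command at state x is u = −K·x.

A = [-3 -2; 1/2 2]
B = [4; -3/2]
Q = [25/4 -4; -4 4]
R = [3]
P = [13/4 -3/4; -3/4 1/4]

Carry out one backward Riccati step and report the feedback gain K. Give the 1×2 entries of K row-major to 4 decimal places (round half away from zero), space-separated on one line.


-0.6825 -0.5421

BᵀP = [14.1250 -3.3750]
S = R + BᵀPB = [3] + [61.5625] = [64.5625]
BᵀPA = [-44.0625 -35.0000]
K = S⁻¹·BᵀPA = [-0.6825 -0.5421]
A−BK = [-0.2701 0.1684; -0.5237 1.1868]
AᵀP(A−BK) = [1.4908 1.1133; 1.1133 1.0261]
P' = Q + AᵀP(A−BK) = [7.7408 -2.8867; -2.8867 5.0261]
tr(P') = 12.7669


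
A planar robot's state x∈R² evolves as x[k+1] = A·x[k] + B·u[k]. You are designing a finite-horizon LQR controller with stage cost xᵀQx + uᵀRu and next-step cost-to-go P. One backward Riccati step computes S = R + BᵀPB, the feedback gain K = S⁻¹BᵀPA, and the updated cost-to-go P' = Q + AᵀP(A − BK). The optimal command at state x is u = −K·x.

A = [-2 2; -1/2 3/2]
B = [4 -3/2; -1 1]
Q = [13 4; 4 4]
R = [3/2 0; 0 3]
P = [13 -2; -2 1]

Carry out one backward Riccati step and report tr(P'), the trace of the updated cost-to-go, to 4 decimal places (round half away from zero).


BᵀP = [54.0000 -9.0000; -21.5000 4.0000]
S = R + BᵀPB = [3/2 0; 0 3] + [225.0000 -90.0000; -90.0000 36.2500] = [226.5000 -90.0000; -90.0000 39.2500]
BᵀPA = [-103.5000 94.5000; 41.0000 -37.0000]
K = S⁻¹·BᵀPA = [-0.4713 0.4798; -0.0361 0.1576]
A−BK = [-0.1690 0.3170; -0.9352 1.8223]
AᵀP(A−BK) = [0.9508 -1.5481; -1.5481 2.7362]
P' = Q + AᵀP(A−BK) = [13.9508 2.4519; 2.4519 6.7362]
tr(P') = 20.6870

20.6870


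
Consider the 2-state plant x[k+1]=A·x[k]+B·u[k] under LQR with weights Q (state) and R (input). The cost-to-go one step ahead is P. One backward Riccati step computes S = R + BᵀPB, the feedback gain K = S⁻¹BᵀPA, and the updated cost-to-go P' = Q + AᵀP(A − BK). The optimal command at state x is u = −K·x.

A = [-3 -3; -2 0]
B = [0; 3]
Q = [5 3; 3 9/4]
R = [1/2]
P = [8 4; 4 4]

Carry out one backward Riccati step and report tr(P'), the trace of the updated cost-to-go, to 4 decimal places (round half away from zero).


BᵀP = [12.0000 12.0000]
S = R + BᵀPB = [1/2] + [36.0000] = [36.5000]
BᵀPA = [-60.0000 -36.0000]
K = S⁻¹·BᵀPA = [-1.6438 -0.9863]
A−BK = [-3.0000 -3.0000; 2.9315 2.9589]
AᵀP(A−BK) = [37.3699 36.8219; 36.8219 36.4932]
P' = Q + AᵀP(A−BK) = [42.3699 39.8219; 39.8219 38.7432]
tr(P') = 81.1130

81.1130


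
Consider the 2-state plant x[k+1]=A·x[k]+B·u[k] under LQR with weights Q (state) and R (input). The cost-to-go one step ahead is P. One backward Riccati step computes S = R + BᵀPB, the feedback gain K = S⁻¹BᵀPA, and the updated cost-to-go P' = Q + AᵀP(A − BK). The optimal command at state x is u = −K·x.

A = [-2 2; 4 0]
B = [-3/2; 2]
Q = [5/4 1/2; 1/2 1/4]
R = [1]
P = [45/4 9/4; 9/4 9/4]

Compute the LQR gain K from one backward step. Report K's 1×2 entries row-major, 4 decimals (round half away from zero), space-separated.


1.3410 -1.1347

BᵀP = [-12.3750 1.1250]
S = R + BᵀPB = [1] + [20.8125] = [21.8125]
BᵀPA = [29.2500 -24.7500]
K = S⁻¹·BᵀPA = [1.3410 -1.1347]
A−BK = [0.0115 0.2980; 1.3181 2.2693]
AᵀP(A−BK) = [5.7765 6.1891; 6.1891 16.9169]
P' = Q + AᵀP(A−BK) = [7.0265 6.6891; 6.6891 17.1669]
tr(P') = 24.1934


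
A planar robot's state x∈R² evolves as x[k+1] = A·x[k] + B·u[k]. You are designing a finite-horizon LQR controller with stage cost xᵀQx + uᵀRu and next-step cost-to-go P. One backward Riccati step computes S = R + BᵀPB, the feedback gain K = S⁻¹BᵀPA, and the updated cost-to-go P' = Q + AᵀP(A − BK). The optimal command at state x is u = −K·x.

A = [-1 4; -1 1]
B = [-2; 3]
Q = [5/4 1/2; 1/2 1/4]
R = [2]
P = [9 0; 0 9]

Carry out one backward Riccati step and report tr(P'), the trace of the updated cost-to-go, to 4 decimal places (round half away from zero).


BᵀP = [-18.0000 27.0000]
S = R + BᵀPB = [2] + [117.0000] = [119.0000]
BᵀPA = [-9.0000 -45.0000]
K = S⁻¹·BᵀPA = [-0.0756 -0.3782]
A−BK = [-1.1513 3.2437; -0.7731 2.1345]
AᵀP(A−BK) = [17.3193 -48.4034; -48.4034 135.9832]
P' = Q + AᵀP(A−BK) = [18.5693 -47.9034; -47.9034 136.2332]
tr(P') = 154.8025

154.8025


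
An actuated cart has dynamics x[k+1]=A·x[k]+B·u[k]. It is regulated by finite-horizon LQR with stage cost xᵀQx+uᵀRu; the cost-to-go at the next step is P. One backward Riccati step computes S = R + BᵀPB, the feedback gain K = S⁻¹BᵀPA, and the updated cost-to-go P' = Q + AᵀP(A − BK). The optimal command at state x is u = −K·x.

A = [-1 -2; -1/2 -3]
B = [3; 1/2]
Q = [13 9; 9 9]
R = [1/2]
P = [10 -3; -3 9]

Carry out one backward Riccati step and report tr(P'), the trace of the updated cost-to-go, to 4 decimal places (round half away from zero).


BᵀP = [28.5000 -4.5000]
S = R + BᵀPB = [1/2] + [83.2500] = [83.7500]
BᵀPA = [-26.2500 -43.5000]
K = S⁻¹·BᵀPA = [-0.3134 -0.5194]
A−BK = [-0.0597 -0.4418; -0.3433 -2.7403]
AᵀP(A−BK) = [1.0224 7.8657; 7.8657 62.4060]
P' = Q + AᵀP(A−BK) = [14.0224 16.8657; 16.8657 71.4060]
tr(P') = 85.4284

85.4284


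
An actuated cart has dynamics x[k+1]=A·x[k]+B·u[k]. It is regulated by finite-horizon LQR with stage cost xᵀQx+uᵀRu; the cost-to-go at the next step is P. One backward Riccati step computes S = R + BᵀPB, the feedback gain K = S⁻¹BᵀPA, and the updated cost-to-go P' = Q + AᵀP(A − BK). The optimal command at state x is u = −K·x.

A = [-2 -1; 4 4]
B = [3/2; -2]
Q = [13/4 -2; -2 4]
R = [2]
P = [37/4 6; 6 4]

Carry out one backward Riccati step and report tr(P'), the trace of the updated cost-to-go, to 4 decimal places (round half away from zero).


BᵀP = [1.8750 1.0000]
S = R + BᵀPB = [2] + [0.8125] = [2.8125]
BᵀPA = [0.2500 2.1250]
K = S⁻¹·BᵀPA = [0.0889 0.7556]
A−BK = [-2.1333 -2.1333; 4.1778 5.5111]
AᵀP(A−BK) = [4.9778 10.3111; 10.3111 23.6444]
P' = Q + AᵀP(A−BK) = [8.2278 8.3111; 8.3111 27.6444]
tr(P') = 35.8722

35.8722


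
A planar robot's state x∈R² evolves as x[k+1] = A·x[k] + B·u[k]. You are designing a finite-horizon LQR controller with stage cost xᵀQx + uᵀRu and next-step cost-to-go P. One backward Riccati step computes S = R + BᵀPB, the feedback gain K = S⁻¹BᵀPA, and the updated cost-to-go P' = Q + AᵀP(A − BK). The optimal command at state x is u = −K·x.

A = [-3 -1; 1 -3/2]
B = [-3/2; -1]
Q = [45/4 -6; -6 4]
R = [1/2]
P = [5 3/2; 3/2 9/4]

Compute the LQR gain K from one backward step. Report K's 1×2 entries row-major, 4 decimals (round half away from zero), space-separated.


1.2162 0.8514

BᵀP = [-9.0000 -4.5000]
S = R + BᵀPB = [1/2] + [18.0000] = [18.5000]
BᵀPA = [22.5000 15.7500]
K = S⁻¹·BᵀPA = [1.2162 0.8514]
A−BK = [-1.1757 0.2770; 2.2162 -0.6486]
AᵀP(A−BK) = [10.8851 -2.2804; -2.2804 1.1537]
P' = Q + AᵀP(A−BK) = [22.1351 -8.2804; -8.2804 5.1537]
tr(P') = 27.2889


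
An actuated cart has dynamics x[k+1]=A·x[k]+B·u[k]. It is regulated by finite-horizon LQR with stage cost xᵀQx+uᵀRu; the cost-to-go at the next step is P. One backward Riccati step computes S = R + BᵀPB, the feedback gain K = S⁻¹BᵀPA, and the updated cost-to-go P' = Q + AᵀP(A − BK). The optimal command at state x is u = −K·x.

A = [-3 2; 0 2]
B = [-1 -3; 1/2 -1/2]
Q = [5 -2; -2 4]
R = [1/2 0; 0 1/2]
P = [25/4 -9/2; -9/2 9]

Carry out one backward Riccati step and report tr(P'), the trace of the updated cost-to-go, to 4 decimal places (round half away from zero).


BᵀP = [-8.5000 9.0000; -16.5000 9.0000]
S = R + BᵀPB = [1/2 0; 0 1/2] + [13.0000 21.0000; 21.0000 45.0000] = [13.5000 21.0000; 21.0000 45.5000]
BᵀPA = [25.5000 1.0000; 49.5000 -15.0000]
K = S⁻¹·BᵀPA = [0.6970 2.0808; 0.7662 -1.2900]
A−BK = [-0.0043 0.2107; 0.0346 0.3146]
AᵀP(A−BK) = [0.5487 0.2965; 0.2965 3.5685]
P' = Q + AᵀP(A−BK) = [5.5487 -1.7035; -1.7035 7.5685]
tr(P') = 13.1172

13.1172


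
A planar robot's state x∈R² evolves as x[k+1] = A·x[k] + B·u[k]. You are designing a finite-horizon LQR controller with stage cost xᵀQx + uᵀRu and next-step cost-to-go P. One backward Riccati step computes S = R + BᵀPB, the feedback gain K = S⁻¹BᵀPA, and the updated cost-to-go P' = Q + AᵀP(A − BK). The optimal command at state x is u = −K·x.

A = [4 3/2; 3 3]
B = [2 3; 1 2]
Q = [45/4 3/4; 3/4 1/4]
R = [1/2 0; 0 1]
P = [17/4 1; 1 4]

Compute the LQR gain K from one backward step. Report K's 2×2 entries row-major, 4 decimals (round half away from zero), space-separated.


BᵀP = [9.5000 6.0000; 14.7500 11.0000]
S = R + BᵀPB = [1/2 0; 0 1] + [25.0000 40.5000; 40.5000 66.2500] = [25.5000 40.5000; 40.5000 67.2500]
BᵀPA = [56.0000 32.2500; 92.0000 55.1250]
K = S⁻¹·BᵀPA = [0.5360 -0.8543; 1.0452 1.3342]
A−BK = [-0.2077 -0.7940; 0.3735 1.1859]
AᵀP(A−BK) = [1.8224 3.0955; 3.0955 8.5666]
P' = Q + AᵀP(A−BK) = [13.0724 3.8455; 3.8455 8.8166]
tr(P') = 21.8890

0.5360 -0.8543 1.0452 1.3342


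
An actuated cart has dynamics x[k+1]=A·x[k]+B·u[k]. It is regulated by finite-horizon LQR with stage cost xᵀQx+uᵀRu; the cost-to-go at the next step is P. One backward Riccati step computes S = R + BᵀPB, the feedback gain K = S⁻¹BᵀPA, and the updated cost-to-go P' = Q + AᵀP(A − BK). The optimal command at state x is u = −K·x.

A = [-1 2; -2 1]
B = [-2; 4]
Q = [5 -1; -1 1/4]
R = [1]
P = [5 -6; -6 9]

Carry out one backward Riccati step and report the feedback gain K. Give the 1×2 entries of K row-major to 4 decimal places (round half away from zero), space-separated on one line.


BᵀP = [-34.0000 48.0000]
S = R + BᵀPB = [1] + [260.0000] = [261.0000]
BᵀPA = [-62.0000 -20.0000]
K = S⁻¹·BᵀPA = [-0.2375 -0.0766]
A−BK = [-1.4751 1.8467; -1.0498 1.3065]
AᵀP(A−BK) = [2.2720 -2.7510; -2.7510 3.4674]
P' = Q + AᵀP(A−BK) = [7.2720 -3.7510; -3.7510 3.7174]
tr(P') = 10.9895

-0.2375 -0.0766


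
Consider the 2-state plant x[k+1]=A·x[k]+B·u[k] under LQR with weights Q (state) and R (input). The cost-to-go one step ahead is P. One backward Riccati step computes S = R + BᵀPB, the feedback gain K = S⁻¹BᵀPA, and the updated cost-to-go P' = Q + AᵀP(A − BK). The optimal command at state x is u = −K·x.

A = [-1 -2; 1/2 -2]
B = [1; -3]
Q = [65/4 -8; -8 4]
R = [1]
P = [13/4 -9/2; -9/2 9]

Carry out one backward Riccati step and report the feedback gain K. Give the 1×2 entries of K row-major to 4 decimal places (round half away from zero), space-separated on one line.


BᵀP = [16.7500 -31.5000]
S = R + BᵀPB = [1] + [111.2500] = [112.2500]
BᵀPA = [-32.5000 29.5000]
K = S⁻¹·BᵀPA = [-0.2895 0.2628]
A−BK = [-0.7105 -2.2628; -0.3686 -1.2116]
AᵀP(A−BK) = [0.5902 1.5412; 1.5412 5.2472]
P' = Q + AᵀP(A−BK) = [16.8402 -6.4588; -6.4588 9.2472]
tr(P') = 26.0874

-0.2895 0.2628


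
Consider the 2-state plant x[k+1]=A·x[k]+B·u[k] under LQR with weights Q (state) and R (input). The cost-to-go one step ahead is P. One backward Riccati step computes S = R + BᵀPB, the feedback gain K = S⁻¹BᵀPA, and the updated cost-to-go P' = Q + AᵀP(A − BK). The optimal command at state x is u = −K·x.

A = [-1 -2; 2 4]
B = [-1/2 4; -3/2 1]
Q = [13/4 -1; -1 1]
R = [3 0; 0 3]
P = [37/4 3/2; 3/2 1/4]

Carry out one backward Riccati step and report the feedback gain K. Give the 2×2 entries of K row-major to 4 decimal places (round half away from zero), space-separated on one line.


0.0213 0.0425 -0.1555 -0.3111

BᵀP = [-6.8750 -1.1250; 38.5000 6.2500]
S = R + BᵀPB = [3 0; 0 3] + [5.1250 -28.6250; -28.6250 160.2500] = [8.1250 -28.6250; -28.6250 163.2500]
BᵀPA = [4.6250 9.2500; -26.0000 -52.0000]
K = S⁻¹·BᵀPA = [0.0213 0.0425; -0.1555 -0.3111]
A−BK = [-0.3672 -0.7344; 2.1874 4.3749]
AᵀP(A−BK) = [0.1077 0.2154; 0.2154 0.4308]
P' = Q + AᵀP(A−BK) = [3.3577 -0.7846; -0.7846 1.4308]
tr(P') = 4.7885


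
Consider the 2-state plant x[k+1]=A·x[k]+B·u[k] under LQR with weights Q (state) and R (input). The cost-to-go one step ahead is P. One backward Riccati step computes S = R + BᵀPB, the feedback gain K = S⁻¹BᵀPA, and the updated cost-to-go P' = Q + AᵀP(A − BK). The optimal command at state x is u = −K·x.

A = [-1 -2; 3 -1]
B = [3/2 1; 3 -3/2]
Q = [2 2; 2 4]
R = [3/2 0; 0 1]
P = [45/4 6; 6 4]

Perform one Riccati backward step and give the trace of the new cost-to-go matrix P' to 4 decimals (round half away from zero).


BᵀP = [34.8750 21.0000; 2.2500 0.0000]
S = R + BᵀPB = [3/2 0; 0 1] + [115.3125 3.3750; 3.3750 2.2500] = [116.8125 3.3750; 3.3750 3.2500]
BᵀPA = [28.1250 -90.7500; -2.2500 -4.5000]
K = S⁻¹·BᵀPA = [0.2688 -0.7597; -0.9715 -0.5957]
A−BK = [-0.4318 -0.2648; 0.7363 0.3854]
AᵀP(A−BK) = [1.5031 0.5255; 0.5255 1.3788]
P' = Q + AᵀP(A−BK) = [3.5031 2.5255; 2.5255 5.3788]
tr(P') = 8.8819

8.8819


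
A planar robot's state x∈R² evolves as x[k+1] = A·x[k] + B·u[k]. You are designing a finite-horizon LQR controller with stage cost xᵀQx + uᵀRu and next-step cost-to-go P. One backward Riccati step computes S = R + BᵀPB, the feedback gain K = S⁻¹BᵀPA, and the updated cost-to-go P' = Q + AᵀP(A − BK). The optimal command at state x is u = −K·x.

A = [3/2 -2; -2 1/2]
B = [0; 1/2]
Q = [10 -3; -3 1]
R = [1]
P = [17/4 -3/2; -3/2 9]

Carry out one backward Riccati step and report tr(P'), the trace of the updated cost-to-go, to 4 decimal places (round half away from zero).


BᵀP = [-0.7500 4.5000]
S = R + BᵀPB = [1] + [2.2500] = [3.2500]
BᵀPA = [-10.1250 3.7500]
K = S⁻¹·BᵀPA = [-3.1154 1.1538]
A−BK = [1.5000 -2.0000; -0.4423 -0.0769]
AᵀP(A−BK) = [23.0192 -17.1923; -17.1923 17.9231]
P' = Q + AᵀP(A−BK) = [33.0192 -20.1923; -20.1923 18.9231]
tr(P') = 51.9423

51.9423


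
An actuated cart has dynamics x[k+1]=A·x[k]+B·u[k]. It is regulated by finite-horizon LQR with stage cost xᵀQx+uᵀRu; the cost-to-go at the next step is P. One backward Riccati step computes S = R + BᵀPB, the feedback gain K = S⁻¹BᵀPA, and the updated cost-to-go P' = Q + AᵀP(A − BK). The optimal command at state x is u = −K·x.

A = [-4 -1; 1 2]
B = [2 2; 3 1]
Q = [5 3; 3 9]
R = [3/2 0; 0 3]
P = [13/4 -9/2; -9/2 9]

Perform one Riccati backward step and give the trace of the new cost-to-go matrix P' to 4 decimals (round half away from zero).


43.6270

BᵀP = [-7.0000 18.0000; 2.0000 0.0000]
S = R + BᵀPB = [3/2 0; 0 3] + [40.0000 4.0000; 4.0000 4.0000] = [41.5000 4.0000; 4.0000 7.0000]
BᵀPA = [46.0000 43.0000; -8.0000 -2.0000]
K = S⁻¹·BᵀPA = [1.2896 1.1257; -1.8798 -0.9290]
A−BK = [-2.8197 -1.3934; -0.9891 -0.4481]
AᵀP(A−BK) = [22.6393 12.2869; 12.2869 6.9877]
P' = Q + AᵀP(A−BK) = [27.6393 15.2869; 15.2869 15.9877]
tr(P') = 43.6270


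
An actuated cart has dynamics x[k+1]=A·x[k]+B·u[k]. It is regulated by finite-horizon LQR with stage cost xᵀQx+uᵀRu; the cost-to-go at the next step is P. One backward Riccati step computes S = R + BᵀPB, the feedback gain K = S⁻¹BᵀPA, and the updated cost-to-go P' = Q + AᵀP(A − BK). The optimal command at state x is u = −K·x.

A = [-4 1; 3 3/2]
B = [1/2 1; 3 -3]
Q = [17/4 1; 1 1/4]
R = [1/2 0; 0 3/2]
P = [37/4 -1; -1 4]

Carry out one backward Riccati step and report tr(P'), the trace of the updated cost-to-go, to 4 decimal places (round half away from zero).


19.4748

BᵀP = [1.6250 11.5000; 12.2500 -13.0000]
S = R + BᵀPB = [1/2 0; 0 3/2] + [35.3125 -32.8750; -32.8750 51.2500] = [35.8125 -32.8750; -32.8750 52.7500]
BᵀPA = [28.0000 18.8750; -88.0000 -7.2500]
K = S⁻¹·BᵀPA = [-1.7517 0.9369; -2.7600 0.4464]
A−BK = [-0.3642 0.0851; -0.0247 0.0287]
AᵀP(A−BK) = [14.1716 -2.9458; -2.9458 0.8033]
P' = Q + AᵀP(A−BK) = [18.4216 -1.9458; -1.9458 1.0533]
tr(P') = 19.4748


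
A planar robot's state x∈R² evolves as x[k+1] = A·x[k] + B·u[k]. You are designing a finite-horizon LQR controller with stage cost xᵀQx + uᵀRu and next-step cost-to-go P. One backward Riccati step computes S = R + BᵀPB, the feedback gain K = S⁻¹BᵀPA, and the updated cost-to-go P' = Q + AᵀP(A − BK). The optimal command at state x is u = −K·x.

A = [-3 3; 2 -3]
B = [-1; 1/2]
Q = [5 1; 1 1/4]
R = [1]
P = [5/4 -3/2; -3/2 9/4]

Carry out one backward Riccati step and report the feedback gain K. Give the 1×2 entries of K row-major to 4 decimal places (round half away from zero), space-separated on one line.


BᵀP = [-2.0000 2.6250]
S = R + BᵀPB = [1] + [3.3125] = [4.3125]
BᵀPA = [11.2500 -13.8750]
K = S⁻¹·BᵀPA = [2.6087 -3.2174]
A−BK = [-0.3913 -0.2174; 0.6957 -1.3913]
AᵀP(A−BK) = [8.9022 -11.0543; -11.0543 13.8587]
P' = Q + AᵀP(A−BK) = [13.9022 -10.0543; -10.0543 14.1087]
tr(P') = 28.0109

2.6087 -3.2174


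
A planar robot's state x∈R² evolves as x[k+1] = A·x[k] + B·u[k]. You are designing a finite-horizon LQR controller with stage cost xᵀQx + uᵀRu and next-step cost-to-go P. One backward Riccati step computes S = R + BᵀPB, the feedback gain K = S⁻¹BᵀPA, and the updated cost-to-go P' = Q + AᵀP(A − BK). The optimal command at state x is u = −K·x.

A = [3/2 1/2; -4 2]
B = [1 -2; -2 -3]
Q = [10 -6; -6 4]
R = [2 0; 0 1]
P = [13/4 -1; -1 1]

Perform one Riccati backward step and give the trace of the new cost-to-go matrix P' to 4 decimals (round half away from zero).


19.7840

BᵀP = [5.2500 -3.0000; -3.5000 -1.0000]
S = R + BᵀPB = [2 0; 0 1] + [11.2500 -1.5000; -1.5000 10.0000] = [13.2500 -1.5000; -1.5000 11.0000]
BᵀPA = [19.8750 -3.3750; -1.2500 -3.7500]
K = S⁻¹·BᵀPA = [1.5105 -0.2979; 0.0923 -0.3815]
A−BK = [0.1742 0.0348; -0.7021 0.2596]
AᵀP(A−BK) = [5.4077 -1.1185; -1.1185 0.3763]
P' = Q + AᵀP(A−BK) = [15.4077 -7.1185; -7.1185 4.3763]
tr(P') = 19.7840


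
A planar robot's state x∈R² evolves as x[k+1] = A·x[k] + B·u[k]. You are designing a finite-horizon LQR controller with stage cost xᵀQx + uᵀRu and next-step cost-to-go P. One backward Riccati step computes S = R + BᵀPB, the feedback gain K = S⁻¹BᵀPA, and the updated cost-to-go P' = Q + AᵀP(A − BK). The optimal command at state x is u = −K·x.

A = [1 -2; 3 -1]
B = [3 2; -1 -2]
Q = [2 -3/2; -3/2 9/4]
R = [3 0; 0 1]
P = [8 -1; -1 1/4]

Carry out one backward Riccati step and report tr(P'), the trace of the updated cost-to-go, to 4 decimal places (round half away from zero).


6.6223

BᵀP = [25.0000 -3.2500; 18.0000 -2.5000]
S = R + BᵀPB = [3 0; 0 1] + [78.2500 56.5000; 56.5000 41.0000] = [81.2500 56.5000; 56.5000 42.0000]
BᵀPA = [15.2500 -46.7500; 10.5000 -33.5000]
K = S⁻¹·BᵀPA = [0.2145 -0.3212; -0.0386 -0.3655]
A−BK = [0.4336 -0.3053; 3.1373 -2.0522]
AᵀP(A−BK) = [1.3837 -1.0136; -1.0136 0.9886]
P' = Q + AᵀP(A−BK) = [3.3837 -2.5136; -2.5136 3.2386]
tr(P') = 6.6223


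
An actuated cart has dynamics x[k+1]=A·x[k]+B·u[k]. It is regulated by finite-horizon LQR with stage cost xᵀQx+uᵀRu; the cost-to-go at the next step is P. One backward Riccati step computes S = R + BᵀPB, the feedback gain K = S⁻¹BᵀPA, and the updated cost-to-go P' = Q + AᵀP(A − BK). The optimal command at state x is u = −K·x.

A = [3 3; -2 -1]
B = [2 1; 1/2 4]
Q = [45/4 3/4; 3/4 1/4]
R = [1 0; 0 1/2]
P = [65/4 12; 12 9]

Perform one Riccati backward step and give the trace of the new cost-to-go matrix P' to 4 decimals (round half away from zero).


13.6677

BᵀP = [38.5000 28.5000; 64.2500 48.0000]
S = R + BᵀPB = [1 0; 0 1/2] + [91.2500 152.5000; 152.5000 256.2500] = [92.2500 152.5000; 152.5000 256.7500]
BᵀPA = [58.5000 87.0000; 96.7500 144.7500]
K = S⁻¹·BᵀPA = [0.6190 0.6129; 0.0092 0.1998]
A−BK = [1.7529 1.5745; -2.3462 -2.1055]
AᵀP(A−BK) = [1.1520 1.0707; 1.0707 1.0157]
P' = Q + AᵀP(A−BK) = [12.4020 1.8207; 1.8207 1.2657]
tr(P') = 13.6677


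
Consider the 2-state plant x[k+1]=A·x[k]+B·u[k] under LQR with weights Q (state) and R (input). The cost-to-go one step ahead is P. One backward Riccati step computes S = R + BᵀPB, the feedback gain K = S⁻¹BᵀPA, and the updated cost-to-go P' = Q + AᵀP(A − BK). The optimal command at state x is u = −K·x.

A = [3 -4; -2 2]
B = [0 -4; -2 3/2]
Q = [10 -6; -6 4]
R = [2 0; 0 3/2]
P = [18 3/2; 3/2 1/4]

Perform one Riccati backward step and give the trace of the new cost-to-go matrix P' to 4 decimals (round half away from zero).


BᵀP = [-3.0000 -0.5000; -69.7500 -5.6250]
S = R + BᵀPB = [2 0; 0 3/2] + [1.0000 11.2500; 11.2500 270.5625] = [3.0000 11.2500; 11.2500 272.0625]
BᵀPA = [-8.0000 11.0000; -198.0000 267.7500]
K = S⁻¹·BᵀPA = [0.0740 -0.0283; -0.7308 0.9853]
A−BK = [0.0767 -0.0587; -0.7558 0.4655]
AᵀP(A−BK) = [0.8869 -1.1332; -1.1332 1.4921]
P' = Q + AᵀP(A−BK) = [10.8869 -7.1332; -7.1332 5.4921]
tr(P') = 16.3790

16.3790


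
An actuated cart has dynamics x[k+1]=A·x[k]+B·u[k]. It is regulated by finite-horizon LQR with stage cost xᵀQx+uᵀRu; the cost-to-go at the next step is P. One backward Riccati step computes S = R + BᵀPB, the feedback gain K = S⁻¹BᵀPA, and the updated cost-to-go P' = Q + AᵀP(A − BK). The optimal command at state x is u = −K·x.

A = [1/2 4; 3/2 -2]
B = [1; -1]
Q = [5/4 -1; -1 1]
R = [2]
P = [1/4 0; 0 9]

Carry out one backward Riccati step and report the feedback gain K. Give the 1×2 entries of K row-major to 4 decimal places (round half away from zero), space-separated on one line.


BᵀP = [0.2500 -9.0000]
S = R + BᵀPB = [2] + [9.2500] = [11.2500]
BᵀPA = [-13.3750 19.0000]
K = S⁻¹·BᵀPA = [-1.1889 1.6889]
A−BK = [1.6889 2.3111; 0.3111 -0.3111]
AᵀP(A−BK) = [4.4111 -3.9111; -3.9111 7.9111]
P' = Q + AᵀP(A−BK) = [5.6611 -4.9111; -4.9111 8.9111]
tr(P') = 14.5722

-1.1889 1.6889


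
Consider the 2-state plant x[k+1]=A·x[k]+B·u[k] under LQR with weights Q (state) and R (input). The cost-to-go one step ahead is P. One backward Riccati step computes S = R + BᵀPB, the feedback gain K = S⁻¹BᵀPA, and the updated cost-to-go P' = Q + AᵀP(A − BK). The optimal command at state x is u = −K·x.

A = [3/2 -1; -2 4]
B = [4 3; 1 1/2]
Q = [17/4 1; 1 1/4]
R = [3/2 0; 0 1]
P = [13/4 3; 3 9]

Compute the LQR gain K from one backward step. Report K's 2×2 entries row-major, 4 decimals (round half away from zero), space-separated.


-0.9235 1.9172 1.0578 -1.6724

BᵀP = [16.0000 21.0000; 11.2500 13.5000]
S = R + BᵀPB = [3/2 0; 0 1] + [85.0000 58.5000; 58.5000 40.5000] = [86.5000 58.5000; 58.5000 41.5000]
BᵀPA = [-18.0000 68.0000; -10.1250 42.7500]
K = S⁻¹·BᵀPA = [-0.9235 1.9172; 1.0578 -1.6724]
A−BK = [2.0205 -3.6515; -1.6054 2.9190]
AᵀP(A−BK) = [19.4000 -35.2990; -35.2990 64.3774]
P' = Q + AᵀP(A−BK) = [23.6500 -34.2990; -34.2990 64.6274]
tr(P') = 88.2774


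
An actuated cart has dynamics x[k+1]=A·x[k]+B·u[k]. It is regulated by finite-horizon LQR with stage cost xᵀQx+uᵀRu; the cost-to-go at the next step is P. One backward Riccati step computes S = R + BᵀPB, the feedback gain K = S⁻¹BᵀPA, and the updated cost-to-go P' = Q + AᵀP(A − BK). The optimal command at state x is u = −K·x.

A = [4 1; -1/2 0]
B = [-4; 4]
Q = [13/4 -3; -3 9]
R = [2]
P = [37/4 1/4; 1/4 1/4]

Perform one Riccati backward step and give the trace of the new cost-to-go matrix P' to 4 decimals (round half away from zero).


BᵀP = [-36.0000 0.0000]
S = R + BᵀPB = [2] + [144.0000] = [146.0000]
BᵀPA = [-144.0000 -36.0000]
K = S⁻¹·BᵀPA = [-0.9863 -0.2466]
A−BK = [0.0548 0.0137; 3.4452 0.9863]
AᵀP(A−BK) = [5.0351 1.3682; 1.3682 0.3733]
P' = Q + AᵀP(A−BK) = [8.2851 -1.6318; -1.6318 9.3733]
tr(P') = 17.6584

17.6584


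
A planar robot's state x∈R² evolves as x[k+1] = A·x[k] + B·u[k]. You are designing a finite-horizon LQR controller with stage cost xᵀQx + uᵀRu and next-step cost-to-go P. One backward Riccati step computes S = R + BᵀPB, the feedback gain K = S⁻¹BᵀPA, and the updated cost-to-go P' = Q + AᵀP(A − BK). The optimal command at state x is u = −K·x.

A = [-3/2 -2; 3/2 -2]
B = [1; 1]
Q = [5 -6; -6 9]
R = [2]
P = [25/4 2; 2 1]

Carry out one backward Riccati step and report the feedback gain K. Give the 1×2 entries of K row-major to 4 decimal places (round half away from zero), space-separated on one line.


BᵀP = [8.2500 3.0000]
S = R + BᵀPB = [2] + [11.2500] = [13.2500]
BᵀPA = [-7.8750 -22.5000]
K = S⁻¹·BᵀPA = [-0.5943 -1.6981]
A−BK = [-0.9057 -0.3019; 2.0943 -0.3019]
AᵀP(A−BK) = [2.6321 2.3774; 2.3774 6.7925]
P' = Q + AᵀP(A−BK) = [7.6321 -3.6226; -3.6226 15.7925]
tr(P') = 23.4245

-0.5943 -1.6981


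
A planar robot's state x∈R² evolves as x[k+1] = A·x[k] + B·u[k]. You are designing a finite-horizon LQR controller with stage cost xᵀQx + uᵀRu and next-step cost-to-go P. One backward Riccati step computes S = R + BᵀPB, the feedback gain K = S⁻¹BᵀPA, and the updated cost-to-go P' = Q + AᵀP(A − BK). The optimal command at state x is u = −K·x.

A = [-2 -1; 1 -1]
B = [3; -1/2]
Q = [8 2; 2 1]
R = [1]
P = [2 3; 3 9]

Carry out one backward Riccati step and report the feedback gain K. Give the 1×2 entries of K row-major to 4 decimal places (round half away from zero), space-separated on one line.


BᵀP = [4.5000 4.5000]
S = R + BᵀPB = [1] + [11.2500] = [12.2500]
BᵀPA = [-4.5000 -9.0000]
K = S⁻¹·BᵀPA = [-0.3673 -0.7347]
A−BK = [-0.8980 1.2041; 0.8163 -1.3673]
AᵀP(A−BK) = [3.3469 -5.3061; -5.3061 10.3878]
P' = Q + AᵀP(A−BK) = [11.3469 -3.3061; -3.3061 11.3878]
tr(P') = 22.7347

-0.3673 -0.7347


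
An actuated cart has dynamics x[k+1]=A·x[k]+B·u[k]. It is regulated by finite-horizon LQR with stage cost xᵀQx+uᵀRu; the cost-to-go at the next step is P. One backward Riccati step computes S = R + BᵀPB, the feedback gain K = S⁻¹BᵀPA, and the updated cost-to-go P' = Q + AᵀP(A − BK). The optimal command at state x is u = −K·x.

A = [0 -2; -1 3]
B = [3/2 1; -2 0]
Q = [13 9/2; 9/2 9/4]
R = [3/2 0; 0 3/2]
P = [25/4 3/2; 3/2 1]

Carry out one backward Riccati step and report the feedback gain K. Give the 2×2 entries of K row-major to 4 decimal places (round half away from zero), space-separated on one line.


BᵀP = [6.3750 0.2500; 6.2500 1.5000]
S = R + BᵀPB = [3/2 0; 0 3/2] + [9.0625 6.3750; 6.3750 6.2500] = [10.5625 6.3750; 6.3750 7.7500]
BᵀPA = [-0.2500 -12.0000; -1.5000 -8.0000]
K = S⁻¹·BᵀPA = [0.1850 -1.0190; -0.3457 -0.1941]
A−BK = [0.0682 -0.2775; -0.6300 0.9621]
AᵀP(A−BK) = [0.5277 -0.5459; -0.5459 2.2199]
P' = Q + AᵀP(A−BK) = [13.5277 3.9541; 3.9541 4.4699]
tr(P') = 17.9975

0.1850 -1.0190 -0.3457 -0.1941


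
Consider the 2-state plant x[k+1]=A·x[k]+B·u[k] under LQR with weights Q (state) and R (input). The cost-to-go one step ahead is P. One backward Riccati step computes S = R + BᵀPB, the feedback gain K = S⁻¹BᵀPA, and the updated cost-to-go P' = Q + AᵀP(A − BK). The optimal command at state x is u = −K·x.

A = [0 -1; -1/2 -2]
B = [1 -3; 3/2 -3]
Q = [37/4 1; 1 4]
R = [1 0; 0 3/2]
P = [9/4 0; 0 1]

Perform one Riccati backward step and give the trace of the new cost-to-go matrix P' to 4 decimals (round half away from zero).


BᵀP = [2.2500 1.5000; -6.7500 -3.0000]
S = R + BᵀPB = [1 0; 0 3/2] + [4.5000 -11.2500; -11.2500 29.2500] = [5.5000 -11.2500; -11.2500 30.7500]
BᵀPA = [-0.7500 -5.2500; 1.5000 12.7500]
K = S⁻¹·BᵀPA = [-0.1454 -0.4229; -0.0044 0.2599]
A−BK = [0.1322 0.2026; -0.2952 -0.5859]
AᵀP(A−BK) = [0.1476 0.2930; 0.2930 0.7159]
P' = Q + AᵀP(A−BK) = [9.3976 1.2930; 1.2930 4.7159]
tr(P') = 14.1134

14.1134


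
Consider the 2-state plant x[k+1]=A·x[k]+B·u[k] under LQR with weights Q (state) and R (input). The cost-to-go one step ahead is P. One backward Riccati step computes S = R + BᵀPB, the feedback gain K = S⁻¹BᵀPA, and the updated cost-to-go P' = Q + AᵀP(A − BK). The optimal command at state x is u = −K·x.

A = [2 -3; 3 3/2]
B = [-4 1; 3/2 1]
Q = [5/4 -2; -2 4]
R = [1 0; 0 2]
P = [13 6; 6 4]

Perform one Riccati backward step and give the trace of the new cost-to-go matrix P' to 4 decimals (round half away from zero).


BᵀP = [-43.0000 -18.0000; 19.0000 10.0000]
S = R + BᵀPB = [1 0; 0 2] + [145.0000 -61.0000; -61.0000 29.0000] = [146.0000 -61.0000; -61.0000 31.0000]
BᵀPA = [-140.0000 102.0000; 68.0000 -42.0000]
K = S⁻¹·BᵀPA = [-0.2385 0.7453; 1.7242 0.1118]
A−BK = [-0.6783 -0.1304; 1.6335 0.2702]
AᵀP(A−BK) = [9.3615 0.7453; 0.7453 0.6708]
P' = Q + AᵀP(A−BK) = [10.6115 -1.2547; -1.2547 4.6708]
tr(P') = 15.2823

15.2823


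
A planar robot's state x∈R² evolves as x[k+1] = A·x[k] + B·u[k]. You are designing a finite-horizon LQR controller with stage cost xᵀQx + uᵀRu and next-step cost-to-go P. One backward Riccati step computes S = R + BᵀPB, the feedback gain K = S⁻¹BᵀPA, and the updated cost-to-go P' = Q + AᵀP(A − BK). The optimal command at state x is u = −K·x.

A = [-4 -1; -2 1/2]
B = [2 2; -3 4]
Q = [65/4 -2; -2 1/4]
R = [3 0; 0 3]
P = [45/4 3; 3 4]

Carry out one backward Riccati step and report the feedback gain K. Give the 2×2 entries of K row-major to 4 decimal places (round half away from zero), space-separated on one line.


BᵀP = [13.5000 -6.0000; 34.5000 22.0000]
S = R + BᵀPB = [3 0; 0 3] + [45.0000 3.0000; 3.0000 157.0000] = [48.0000 3.0000; 3.0000 160.0000]
BᵀPA = [-42.0000 -16.5000; -182.0000 -23.5000]
K = S⁻¹·BᵀPA = [-0.8048 -0.3350; -1.1224 -0.1406]
A−BK = [-0.1455 -0.0489; 0.0751 0.0575]
AᵀP(A−BK) = [5.9179 1.3434; 1.3434 0.4191]
P' = Q + AᵀP(A−BK) = [22.1679 -0.6566; -0.6566 0.6691]
tr(P') = 22.8370

-0.8048 -0.3350 -1.1224 -0.1406


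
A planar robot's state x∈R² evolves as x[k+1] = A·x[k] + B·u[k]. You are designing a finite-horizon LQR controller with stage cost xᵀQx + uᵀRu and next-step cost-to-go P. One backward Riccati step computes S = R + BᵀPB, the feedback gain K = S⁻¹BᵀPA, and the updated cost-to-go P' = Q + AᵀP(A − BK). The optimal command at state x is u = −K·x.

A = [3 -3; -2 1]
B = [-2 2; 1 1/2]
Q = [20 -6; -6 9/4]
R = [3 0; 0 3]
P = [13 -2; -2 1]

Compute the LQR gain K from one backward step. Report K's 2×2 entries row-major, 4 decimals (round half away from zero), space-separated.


-1.0305 0.8654 0.5242 -0.6284

BᵀP = [-28.0000 5.0000; 25.0000 -3.5000]
S = R + BᵀPB = [3 0; 0 3] + [61.0000 -53.5000; -53.5000 48.2500] = [64.0000 -53.5000; -53.5000 51.2500]
BᵀPA = [-94.0000 89.0000; 82.0000 -78.5000]
K = S⁻¹·BᵀPA = [-1.0305 0.8654; 0.5242 -0.6284]
A−BK = [-0.1095 -0.0126; -1.2316 0.4488]
AᵀP(A−BK) = [5.1436 -4.1311; -4.1311 3.6571]
P' = Q + AᵀP(A−BK) = [25.1436 -10.1311; -10.1311 5.9071]
tr(P') = 31.0507


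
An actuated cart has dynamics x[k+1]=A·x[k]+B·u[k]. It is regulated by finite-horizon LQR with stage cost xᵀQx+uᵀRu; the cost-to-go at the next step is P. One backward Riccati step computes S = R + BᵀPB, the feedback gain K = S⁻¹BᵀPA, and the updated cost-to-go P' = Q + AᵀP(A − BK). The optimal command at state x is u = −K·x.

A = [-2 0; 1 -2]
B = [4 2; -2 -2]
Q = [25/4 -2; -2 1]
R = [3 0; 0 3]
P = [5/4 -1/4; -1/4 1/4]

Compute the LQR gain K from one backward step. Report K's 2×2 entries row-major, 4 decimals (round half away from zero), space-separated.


BᵀP = [5.5000 -1.5000; 3.0000 -1.0000]
S = R + BᵀPB = [3 0; 0 3] + [25.0000 14.0000; 14.0000 8.0000] = [28.0000 14.0000; 14.0000 11.0000]
BᵀPA = [-12.5000 3.0000; -7.0000 2.0000]
K = S⁻¹·BᵀPA = [-0.3527 0.0446; -0.1875 0.1250]
A−BK = [-0.2143 -0.4286; -0.0804 -1.6607]
AᵀP(A−BK) = [0.5290 -0.0670; -0.0670 0.6161]
P' = Q + AᵀP(A−BK) = [6.7790 -2.0670; -2.0670 1.6161]
tr(P') = 8.3951

-0.3527 0.0446 -0.1875 0.1250


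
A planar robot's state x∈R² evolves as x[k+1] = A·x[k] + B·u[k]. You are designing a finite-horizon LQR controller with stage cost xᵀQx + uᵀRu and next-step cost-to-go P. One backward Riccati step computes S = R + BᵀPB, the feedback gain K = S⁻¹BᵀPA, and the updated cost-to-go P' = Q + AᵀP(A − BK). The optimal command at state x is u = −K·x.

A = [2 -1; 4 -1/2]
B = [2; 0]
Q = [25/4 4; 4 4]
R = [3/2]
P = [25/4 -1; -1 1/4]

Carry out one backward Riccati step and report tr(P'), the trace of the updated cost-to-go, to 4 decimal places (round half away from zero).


12.6663

BᵀP = [12.5000 -2.0000]
S = R + BᵀPB = [3/2] + [25.0000] = [26.5000]
BᵀPA = [17.0000 -11.5000]
K = S⁻¹·BᵀPA = [0.6415 -0.4340]
A−BK = [0.7170 -0.1321; 4.0000 -0.5000]
AᵀP(A−BK) = [2.0943 -0.6226; -0.6226 0.3219]
P' = Q + AᵀP(A−BK) = [8.3443 3.3774; 3.3774 4.3219]
tr(P') = 12.6663


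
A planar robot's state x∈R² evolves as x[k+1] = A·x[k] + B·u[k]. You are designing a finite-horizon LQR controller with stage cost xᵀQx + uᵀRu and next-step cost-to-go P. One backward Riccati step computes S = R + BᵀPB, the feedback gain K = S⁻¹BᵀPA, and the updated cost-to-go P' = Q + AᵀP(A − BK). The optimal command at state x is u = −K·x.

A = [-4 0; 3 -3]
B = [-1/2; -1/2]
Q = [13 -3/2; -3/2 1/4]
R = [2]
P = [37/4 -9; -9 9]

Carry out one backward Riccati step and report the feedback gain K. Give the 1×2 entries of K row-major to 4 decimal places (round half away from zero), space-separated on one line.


0.2424 0.0000

BᵀP = [-0.1250 0.0000]
S = R + BᵀPB = [2] + [0.0625] = [2.0625]
BᵀPA = [0.5000 0.0000]
K = S⁻¹·BᵀPA = [0.2424 0.0000]
A−BK = [-3.8788 0.0000; 3.1212 -3.0000]
AᵀP(A−BK) = [444.8788 -189.0000; -189.0000 81.0000]
P' = Q + AᵀP(A−BK) = [457.8788 -190.5000; -190.5000 81.2500]
tr(P') = 539.1288


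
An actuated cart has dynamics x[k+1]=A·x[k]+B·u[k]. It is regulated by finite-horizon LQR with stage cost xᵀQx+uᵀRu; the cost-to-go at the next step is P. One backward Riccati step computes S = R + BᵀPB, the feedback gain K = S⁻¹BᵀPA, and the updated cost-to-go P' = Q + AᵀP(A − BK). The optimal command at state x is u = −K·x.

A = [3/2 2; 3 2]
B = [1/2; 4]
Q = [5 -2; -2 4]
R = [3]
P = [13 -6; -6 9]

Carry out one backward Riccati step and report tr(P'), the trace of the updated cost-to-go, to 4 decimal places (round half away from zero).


BᵀP = [-17.5000 33.0000]
S = R + BᵀPB = [3] + [123.2500] = [126.2500]
BᵀPA = [72.7500 31.0000]
K = S⁻¹·BᵀPA = [0.5762 0.2455]
A−BK = [1.2119 1.8772; 0.6950 1.0178]
AᵀP(A−BK) = [14.3287 21.1366; 21.1366 32.3881]
P' = Q + AᵀP(A−BK) = [19.3287 19.1366; 19.1366 36.3881]
tr(P') = 55.7168

55.7168
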